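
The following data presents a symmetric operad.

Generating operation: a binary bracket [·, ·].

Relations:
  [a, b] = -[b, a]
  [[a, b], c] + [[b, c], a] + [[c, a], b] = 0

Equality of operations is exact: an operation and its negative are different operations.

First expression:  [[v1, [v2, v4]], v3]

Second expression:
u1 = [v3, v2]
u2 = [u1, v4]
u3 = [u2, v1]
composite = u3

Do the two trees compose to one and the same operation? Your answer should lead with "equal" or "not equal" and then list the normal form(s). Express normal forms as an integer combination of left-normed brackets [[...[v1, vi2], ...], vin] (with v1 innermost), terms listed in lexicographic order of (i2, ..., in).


Reducing the first expression gives [[[v1, v2], v4], v3] - [[[v1, v4], v2], v3]
Reducing the second expression gives [[[v1, v2], v3], v4] - [[[v1, v3], v2], v4] - [[[v1, v4], v2], v3] + [[[v1, v4], v3], v2]
They disagree, so not equal.

not equal: they reduce to [[[v1, v2], v4], v3] - [[[v1, v4], v2], v3] and [[[v1, v2], v3], v4] - [[[v1, v3], v2], v4] - [[[v1, v4], v2], v3] + [[[v1, v4], v3], v2]


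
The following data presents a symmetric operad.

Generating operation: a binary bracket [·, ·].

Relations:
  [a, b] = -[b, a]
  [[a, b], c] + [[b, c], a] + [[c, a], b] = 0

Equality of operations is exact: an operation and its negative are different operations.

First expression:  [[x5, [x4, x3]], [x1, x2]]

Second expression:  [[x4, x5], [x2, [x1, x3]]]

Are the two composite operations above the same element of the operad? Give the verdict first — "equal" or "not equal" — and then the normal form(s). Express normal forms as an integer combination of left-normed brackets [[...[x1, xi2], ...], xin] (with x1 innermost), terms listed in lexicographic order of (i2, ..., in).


not equal; the first gives -[[[[x1, x2], x3], x4], x5] + [[[[x1, x2], x4], x3], x5] + [[[[x1, x2], x5], x3], x4] - [[[[x1, x2], x5], x4], x3] and the second [[[[x1, x3], x2], x4], x5] - [[[[x1, x3], x2], x5], x4]

Reducing the first expression gives -[[[[x1, x2], x3], x4], x5] + [[[[x1, x2], x4], x3], x5] + [[[[x1, x2], x5], x3], x4] - [[[[x1, x2], x5], x4], x3]
Reducing the second expression gives [[[[x1, x3], x2], x4], x5] - [[[[x1, x3], x2], x5], x4]
The normal forms differ: not equal.


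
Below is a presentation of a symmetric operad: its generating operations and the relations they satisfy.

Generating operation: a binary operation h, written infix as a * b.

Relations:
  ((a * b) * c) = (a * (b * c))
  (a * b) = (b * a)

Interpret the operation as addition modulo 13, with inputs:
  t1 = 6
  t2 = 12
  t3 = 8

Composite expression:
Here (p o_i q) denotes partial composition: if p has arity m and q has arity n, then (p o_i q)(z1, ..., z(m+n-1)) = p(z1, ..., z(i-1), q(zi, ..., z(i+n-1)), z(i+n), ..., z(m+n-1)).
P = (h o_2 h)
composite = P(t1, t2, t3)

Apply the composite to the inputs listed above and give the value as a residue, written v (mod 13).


(t2 * t3) = 7
(t1 * (t2 * t3)) = 0

0 (mod 13)


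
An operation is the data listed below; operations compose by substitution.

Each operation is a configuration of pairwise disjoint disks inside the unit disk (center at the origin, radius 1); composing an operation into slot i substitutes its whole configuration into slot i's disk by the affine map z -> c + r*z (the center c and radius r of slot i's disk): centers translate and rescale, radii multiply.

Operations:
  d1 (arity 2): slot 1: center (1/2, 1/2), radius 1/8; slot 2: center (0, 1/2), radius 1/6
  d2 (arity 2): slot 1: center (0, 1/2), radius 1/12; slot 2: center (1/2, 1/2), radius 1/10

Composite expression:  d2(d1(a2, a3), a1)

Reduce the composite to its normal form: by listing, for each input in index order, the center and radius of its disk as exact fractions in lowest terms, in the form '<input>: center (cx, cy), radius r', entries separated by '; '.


a1: center (1/2, 1/2), radius 1/10; a2: center (1/24, 13/24), radius 1/96; a3: center (0, 13/24), radius 1/72


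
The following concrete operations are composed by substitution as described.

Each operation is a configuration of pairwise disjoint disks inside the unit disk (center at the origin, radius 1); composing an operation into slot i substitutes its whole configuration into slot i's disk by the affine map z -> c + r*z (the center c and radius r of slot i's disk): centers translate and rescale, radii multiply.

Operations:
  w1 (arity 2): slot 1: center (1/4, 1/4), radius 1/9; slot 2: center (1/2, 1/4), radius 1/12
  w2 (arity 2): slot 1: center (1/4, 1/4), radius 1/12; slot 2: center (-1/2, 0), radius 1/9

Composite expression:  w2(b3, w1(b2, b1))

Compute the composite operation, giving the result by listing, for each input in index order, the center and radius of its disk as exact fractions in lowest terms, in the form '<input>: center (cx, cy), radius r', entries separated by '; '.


b1: center (-4/9, 1/36), radius 1/108; b2: center (-17/36, 1/36), radius 1/81; b3: center (1/4, 1/4), radius 1/12

Affine substitution under w2: radii multiply and b-centers shift.
input b3: composing its 1 substitution step yields center (1/4, 1/4), radius 1/12
input b2: composing its 2 substitution steps yields center (-17/36, 1/36), radius 1/81
input b1: composing its 2 substitution steps yields center (-4/9, 1/36), radius 1/108


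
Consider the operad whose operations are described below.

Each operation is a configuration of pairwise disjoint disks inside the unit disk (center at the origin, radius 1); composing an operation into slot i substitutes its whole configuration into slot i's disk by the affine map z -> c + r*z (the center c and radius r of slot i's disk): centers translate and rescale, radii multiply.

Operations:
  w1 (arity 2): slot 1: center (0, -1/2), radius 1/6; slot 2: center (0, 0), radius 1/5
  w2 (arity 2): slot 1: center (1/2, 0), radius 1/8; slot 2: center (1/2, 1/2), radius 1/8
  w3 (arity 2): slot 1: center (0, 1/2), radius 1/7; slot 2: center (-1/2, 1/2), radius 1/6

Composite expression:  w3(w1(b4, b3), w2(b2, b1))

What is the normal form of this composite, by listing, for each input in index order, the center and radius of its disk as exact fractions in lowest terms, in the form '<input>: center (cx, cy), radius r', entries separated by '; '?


b1: center (-5/12, 7/12), radius 1/48; b2: center (-5/12, 1/2), radius 1/48; b3: center (0, 1/2), radius 1/35; b4: center (0, 3/7), radius 1/42

Nesting under w3 composes maps z -> c + r*z down each b-path.
b4 passes through 2 substitutions, ending at center (0, 3/7), radius 1/42
b3 passes through 2 substitutions, ending at center (0, 1/2), radius 1/35
b2 passes through 2 substitutions, ending at center (-5/12, 1/2), radius 1/48
b1 passes through 2 substitutions, ending at center (-5/12, 7/12), radius 1/48


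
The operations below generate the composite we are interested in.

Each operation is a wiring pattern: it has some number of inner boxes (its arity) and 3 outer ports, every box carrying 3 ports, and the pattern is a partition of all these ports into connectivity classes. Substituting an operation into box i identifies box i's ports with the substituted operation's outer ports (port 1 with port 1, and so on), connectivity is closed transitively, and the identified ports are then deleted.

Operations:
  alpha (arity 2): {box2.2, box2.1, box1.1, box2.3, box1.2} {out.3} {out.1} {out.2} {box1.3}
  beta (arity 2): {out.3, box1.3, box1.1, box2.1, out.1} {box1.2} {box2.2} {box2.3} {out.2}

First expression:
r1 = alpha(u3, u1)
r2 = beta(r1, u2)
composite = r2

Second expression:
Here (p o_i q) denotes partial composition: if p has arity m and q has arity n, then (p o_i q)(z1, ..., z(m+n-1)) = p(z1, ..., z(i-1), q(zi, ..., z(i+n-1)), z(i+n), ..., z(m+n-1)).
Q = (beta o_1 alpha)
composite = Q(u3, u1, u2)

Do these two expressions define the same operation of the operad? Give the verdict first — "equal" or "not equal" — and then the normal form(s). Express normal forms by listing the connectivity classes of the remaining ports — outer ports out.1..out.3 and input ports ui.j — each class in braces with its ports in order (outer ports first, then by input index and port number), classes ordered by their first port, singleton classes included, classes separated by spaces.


equal: each reduces to {out.1, out.3, u2.1} {out.2} {u1.1, u1.2, u1.3, u3.1, u3.2} {u2.2} {u2.3} {u3.3}


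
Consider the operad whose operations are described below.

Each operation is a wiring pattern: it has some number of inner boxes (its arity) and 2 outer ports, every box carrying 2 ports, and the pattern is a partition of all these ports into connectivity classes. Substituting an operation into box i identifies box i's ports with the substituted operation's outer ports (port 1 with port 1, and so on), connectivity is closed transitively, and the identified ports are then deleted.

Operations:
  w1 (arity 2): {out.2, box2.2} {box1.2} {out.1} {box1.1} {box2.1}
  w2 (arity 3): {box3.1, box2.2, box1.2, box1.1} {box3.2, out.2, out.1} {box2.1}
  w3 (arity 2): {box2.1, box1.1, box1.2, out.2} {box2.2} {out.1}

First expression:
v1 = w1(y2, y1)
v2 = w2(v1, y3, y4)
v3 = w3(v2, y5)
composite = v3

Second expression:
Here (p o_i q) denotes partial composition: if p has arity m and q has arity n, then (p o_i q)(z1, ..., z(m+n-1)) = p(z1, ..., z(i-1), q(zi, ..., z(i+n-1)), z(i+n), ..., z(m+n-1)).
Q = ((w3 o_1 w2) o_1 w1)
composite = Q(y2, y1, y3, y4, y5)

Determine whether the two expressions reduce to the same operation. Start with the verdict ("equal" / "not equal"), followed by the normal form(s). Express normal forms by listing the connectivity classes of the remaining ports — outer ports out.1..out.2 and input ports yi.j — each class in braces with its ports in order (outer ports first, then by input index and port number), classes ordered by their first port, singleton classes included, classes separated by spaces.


equal; both compose to {out.1} {out.2, y4.2, y5.1} {y1.1} {y1.2, y3.2, y4.1} {y2.1} {y2.2} {y3.1} {y5.2}

The first composite normalizes to {out.1} {out.2, y4.2, y5.1} {y1.1} {y1.2, y3.2, y4.1} {y2.1} {y2.2} {y3.1} {y5.2}
The second composite normalizes to {out.1} {out.2, y4.2, y5.1} {y1.1} {y1.2, y3.2, y4.1} {y2.1} {y2.2} {y3.1} {y5.2}
The normal forms match — equal.


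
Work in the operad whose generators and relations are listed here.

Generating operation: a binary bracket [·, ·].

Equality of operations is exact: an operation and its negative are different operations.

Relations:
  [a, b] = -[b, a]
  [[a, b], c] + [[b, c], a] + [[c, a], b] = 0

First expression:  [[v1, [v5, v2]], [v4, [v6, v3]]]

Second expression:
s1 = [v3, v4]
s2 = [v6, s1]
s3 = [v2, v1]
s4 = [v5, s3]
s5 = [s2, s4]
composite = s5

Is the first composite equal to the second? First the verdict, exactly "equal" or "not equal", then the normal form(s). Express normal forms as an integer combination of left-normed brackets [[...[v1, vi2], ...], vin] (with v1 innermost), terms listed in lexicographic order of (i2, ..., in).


In normal form, the first expression is -[[[[[v1, v2], v5], v3], v6], v4] + [[[[[v1, v2], v5], v4], v3], v6] - [[[[[v1, v2], v5], v4], v6], v3] + [[[[[v1, v2], v5], v6], v3], v4] + [[[[[v1, v5], v2], v3], v6], v4] - [[[[[v1, v5], v2], v4], v3], v6] + [[[[[v1, v5], v2], v4], v6], v3] - [[[[[v1, v5], v2], v6], v3], v4]
In normal form, the second expression is [[[[[v1, v2], v5], v3], v4], v6] - [[[[[v1, v2], v5], v4], v3], v6] - [[[[[v1, v2], v5], v6], v3], v4] + [[[[[v1, v2], v5], v6], v4], v3]
They disagree, so not equal.

not equal; the first gives -[[[[[v1, v2], v5], v3], v6], v4] + [[[[[v1, v2], v5], v4], v3], v6] - [[[[[v1, v2], v5], v4], v6], v3] + [[[[[v1, v2], v5], v6], v3], v4] + [[[[[v1, v5], v2], v3], v6], v4] - [[[[[v1, v5], v2], v4], v3], v6] + [[[[[v1, v5], v2], v4], v6], v3] - [[[[[v1, v5], v2], v6], v3], v4] and the second [[[[[v1, v2], v5], v3], v4], v6] - [[[[[v1, v2], v5], v4], v3], v6] - [[[[[v1, v2], v5], v6], v3], v4] + [[[[[v1, v2], v5], v6], v4], v3]


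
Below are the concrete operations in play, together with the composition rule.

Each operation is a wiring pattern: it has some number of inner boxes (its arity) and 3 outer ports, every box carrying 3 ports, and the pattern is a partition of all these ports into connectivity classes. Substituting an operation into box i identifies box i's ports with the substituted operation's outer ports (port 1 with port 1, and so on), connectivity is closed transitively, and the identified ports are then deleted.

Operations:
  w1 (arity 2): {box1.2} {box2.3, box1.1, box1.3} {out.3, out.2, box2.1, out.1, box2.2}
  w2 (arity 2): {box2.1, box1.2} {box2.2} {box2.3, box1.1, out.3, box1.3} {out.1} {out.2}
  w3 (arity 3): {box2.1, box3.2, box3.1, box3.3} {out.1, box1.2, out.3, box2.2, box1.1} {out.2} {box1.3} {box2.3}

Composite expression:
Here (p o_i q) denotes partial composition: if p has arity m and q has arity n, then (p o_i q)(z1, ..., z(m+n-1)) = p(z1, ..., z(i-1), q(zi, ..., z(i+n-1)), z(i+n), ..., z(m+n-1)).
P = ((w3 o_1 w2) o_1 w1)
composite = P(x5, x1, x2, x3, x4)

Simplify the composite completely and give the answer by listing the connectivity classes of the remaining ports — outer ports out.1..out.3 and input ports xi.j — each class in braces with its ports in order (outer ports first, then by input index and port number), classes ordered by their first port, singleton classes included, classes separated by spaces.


{out.1, out.3, x3.2} {out.2} {x1.1, x1.2, x2.1, x2.3} {x1.3, x5.1, x5.3} {x2.2} {x3.1, x4.1, x4.2, x4.3} {x3.3} {x5.2}

Connectivity passes through glued w3-boundaries; trace each wire chain.
stage w1: inputs (x5, x1), connectivity {out.1, out.2, out.3, x1.1, x1.2} {x1.3, x5.1, x5.3} {x5.2}, out.j its boundary
stage w2: inputs (x5, x1, x2), connectivity {out.1} {out.2} {out.3, x1.1, x1.2, x2.1, x2.3} {x1.3, x5.1, x5.3} {x2.2} {x5.2}, out.j its boundary
stage w3: inputs (x5, x1, x2, x3, x4), connectivity {out.1, out.3, x3.2} {out.2} {x1.1, x1.2, x2.1, x2.3} {x1.3, x5.1, x5.3} {x2.2} {x3.1, x4.1, x4.2, x4.3} {x3.3} {x5.2}, out.j its boundary


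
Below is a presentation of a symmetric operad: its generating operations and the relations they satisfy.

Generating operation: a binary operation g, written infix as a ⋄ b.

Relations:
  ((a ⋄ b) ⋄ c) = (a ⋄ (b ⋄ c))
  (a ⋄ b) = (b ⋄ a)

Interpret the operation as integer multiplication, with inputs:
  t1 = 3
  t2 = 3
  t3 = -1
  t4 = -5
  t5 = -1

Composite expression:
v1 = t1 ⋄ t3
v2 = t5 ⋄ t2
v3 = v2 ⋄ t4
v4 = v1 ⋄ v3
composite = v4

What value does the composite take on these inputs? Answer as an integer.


(t1 ⋄ t3) = -3
(t5 ⋄ t2) = -3
((t5 ⋄ t2) ⋄ t4) = 15
((t1 ⋄ t3) ⋄ ((t5 ⋄ t2) ⋄ t4)) = -45

-45


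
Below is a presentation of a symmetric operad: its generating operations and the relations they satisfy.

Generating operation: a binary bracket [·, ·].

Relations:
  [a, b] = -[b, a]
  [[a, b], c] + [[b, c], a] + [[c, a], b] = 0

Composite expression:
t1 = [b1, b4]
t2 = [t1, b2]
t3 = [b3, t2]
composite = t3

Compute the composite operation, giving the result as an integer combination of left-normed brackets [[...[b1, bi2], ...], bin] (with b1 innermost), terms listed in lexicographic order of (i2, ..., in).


-[[[b1, b4], b2], b3]

In the tensor algebra, words opening b1 carry the b1-anchored form.
Composite bracket: [b3, [[b1, b4], b2]]
Under [a, b] = ab - ba we get 8 signed associative words (2^3 = 8).
Keep just the words that open with b1:
  sign of b1b4b2b3 is -1, so it contributes -[[[b1, b4], b2], b3]


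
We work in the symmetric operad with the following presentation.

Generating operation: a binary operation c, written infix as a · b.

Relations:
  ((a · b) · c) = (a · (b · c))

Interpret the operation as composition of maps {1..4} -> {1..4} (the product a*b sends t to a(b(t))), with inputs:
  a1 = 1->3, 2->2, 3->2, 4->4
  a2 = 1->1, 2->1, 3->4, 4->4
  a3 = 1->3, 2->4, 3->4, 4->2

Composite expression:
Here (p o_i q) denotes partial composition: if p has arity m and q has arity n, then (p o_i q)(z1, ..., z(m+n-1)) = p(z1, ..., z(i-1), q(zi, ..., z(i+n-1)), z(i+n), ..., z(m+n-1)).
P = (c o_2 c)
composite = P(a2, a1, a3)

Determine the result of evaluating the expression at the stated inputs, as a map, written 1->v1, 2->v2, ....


(a1 · a3) = 1->2, 2->4, 3->4, 4->2
(a2 · (a1 · a3)) = 1->1, 2->4, 3->4, 4->1

1->1, 2->4, 3->4, 4->1


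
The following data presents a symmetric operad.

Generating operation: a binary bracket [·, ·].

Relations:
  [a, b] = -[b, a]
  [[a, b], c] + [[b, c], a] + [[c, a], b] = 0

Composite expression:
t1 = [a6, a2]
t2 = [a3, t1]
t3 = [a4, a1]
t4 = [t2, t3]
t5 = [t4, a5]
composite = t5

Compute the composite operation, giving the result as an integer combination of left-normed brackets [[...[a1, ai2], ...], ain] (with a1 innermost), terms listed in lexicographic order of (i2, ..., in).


[[[[[a1, a4], a2], a6], a3], a5] - [[[[[a1, a4], a3], a2], a6], a5] + [[[[[a1, a4], a3], a6], a2], a5] - [[[[[a1, a4], a6], a2], a3], a5]

Antisymmetry and Jacobi reduce to a1-anchored left-normed brackets.
Composite bracket: [[[a3, [a6, a2]], [a4, a1]], a5]
Under [a, b] = ab - ba we get 32 signed associative words (2^5 = 32).
Coefficients come from the a1-initial words:
  the word a1a4a2a6a3a5 carries sign +1 and contributes +[[[[[a1, a4], a2], a6], a3], a5]
  the word a1a4a3a2a6a5 carries sign -1 and contributes -[[[[[a1, a4], a3], a2], a6], a5]
  the word a1a4a3a6a2a5 carries sign +1 and contributes +[[[[[a1, a4], a3], a6], a2], a5]
  the word a1a4a6a2a3a5 carries sign -1 and contributes -[[[[[a1, a4], a6], a2], a3], a5]


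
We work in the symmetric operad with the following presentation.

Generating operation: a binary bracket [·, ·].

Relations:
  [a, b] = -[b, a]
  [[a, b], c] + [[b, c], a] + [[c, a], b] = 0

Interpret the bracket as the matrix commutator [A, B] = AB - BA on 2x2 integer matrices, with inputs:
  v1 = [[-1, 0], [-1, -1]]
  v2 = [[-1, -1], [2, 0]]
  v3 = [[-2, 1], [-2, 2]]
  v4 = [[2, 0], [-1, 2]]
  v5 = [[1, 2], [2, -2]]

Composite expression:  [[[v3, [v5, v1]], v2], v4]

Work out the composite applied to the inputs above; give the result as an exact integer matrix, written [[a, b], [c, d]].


[[2, 0], [56, -2]]

[v5, v1] = [[-2, 0], [3, 2]]
[v3, [v5, v1]] = [[3, 4], [20, -3]]
[[v3, [v5, v1]], v2] = [[28, -2], [-32, -28]]
[[[v3, [v5, v1]], v2], v4] = [[2, 0], [56, -2]]


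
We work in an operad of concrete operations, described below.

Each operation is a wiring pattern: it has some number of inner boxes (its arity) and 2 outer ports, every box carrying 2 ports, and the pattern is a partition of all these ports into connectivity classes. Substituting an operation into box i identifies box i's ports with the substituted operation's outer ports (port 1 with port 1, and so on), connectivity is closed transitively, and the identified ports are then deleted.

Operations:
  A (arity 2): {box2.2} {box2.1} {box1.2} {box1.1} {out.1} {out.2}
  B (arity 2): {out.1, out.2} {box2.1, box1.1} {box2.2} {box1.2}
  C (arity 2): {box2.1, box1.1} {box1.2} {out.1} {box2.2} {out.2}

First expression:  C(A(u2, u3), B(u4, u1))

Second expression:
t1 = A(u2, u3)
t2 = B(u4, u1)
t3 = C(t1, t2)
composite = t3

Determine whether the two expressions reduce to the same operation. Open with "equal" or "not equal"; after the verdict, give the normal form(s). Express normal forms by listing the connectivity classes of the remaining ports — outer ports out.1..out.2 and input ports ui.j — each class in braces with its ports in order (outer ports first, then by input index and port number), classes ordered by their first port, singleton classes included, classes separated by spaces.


equal; the common form is {out.1} {out.2} {u1.1, u4.1} {u1.2} {u2.1} {u2.2} {u3.1} {u3.2} {u4.2}

The first expression reduces to {out.1} {out.2} {u1.1, u4.1} {u1.2} {u2.1} {u2.2} {u3.1} {u3.2} {u4.2}
The second expression reduces to {out.1} {out.2} {u1.1, u4.1} {u1.2} {u2.1} {u2.2} {u3.1} {u3.2} {u4.2}
One common form — equal.


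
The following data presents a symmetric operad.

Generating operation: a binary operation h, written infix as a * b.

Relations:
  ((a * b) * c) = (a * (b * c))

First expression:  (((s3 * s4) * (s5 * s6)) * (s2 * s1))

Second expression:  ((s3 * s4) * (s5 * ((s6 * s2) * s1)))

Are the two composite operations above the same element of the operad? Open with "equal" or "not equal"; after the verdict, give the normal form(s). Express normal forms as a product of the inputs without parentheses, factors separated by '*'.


equal; both compose to s3 * s4 * s5 * s6 * s2 * s1

The first expression, normalized: s3 * s4 * s5 * s6 * s2 * s1
The second expression, normalized: s3 * s4 * s5 * s6 * s2 * s1
Identical normal forms: equal.


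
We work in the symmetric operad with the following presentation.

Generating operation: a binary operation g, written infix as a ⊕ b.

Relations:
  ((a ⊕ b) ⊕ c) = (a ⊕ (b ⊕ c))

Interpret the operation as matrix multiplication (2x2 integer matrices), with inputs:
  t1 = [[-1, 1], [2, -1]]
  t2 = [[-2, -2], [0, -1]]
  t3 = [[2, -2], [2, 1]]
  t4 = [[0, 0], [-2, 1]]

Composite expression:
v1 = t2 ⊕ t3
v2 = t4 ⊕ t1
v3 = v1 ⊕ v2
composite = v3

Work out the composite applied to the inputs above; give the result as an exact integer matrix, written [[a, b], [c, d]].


(t2 ⊕ t3) = [[-8, 2], [-2, -1]]
(t4 ⊕ t1) = [[0, 0], [4, -3]]
((t2 ⊕ t3) ⊕ (t4 ⊕ t1)) = [[8, -6], [-4, 3]]

[[8, -6], [-4, 3]]


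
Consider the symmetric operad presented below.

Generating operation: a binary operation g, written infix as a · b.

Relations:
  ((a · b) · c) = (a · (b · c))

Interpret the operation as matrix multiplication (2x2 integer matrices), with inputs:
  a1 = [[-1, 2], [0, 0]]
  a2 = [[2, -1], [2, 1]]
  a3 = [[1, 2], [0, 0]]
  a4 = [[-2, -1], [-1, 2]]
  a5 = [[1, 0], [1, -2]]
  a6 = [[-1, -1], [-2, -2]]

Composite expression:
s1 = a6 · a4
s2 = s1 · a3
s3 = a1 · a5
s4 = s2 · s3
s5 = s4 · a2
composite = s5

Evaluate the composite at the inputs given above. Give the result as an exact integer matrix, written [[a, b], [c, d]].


[[-18, -15], [-36, -30]]

(a6 · a4) = [[3, -1], [6, -2]]
((a6 · a4) · a3) = [[3, 6], [6, 12]]
(a1 · a5) = [[1, -4], [0, 0]]
(((a6 · a4) · a3) · (a1 · a5)) = [[3, -12], [6, -24]]
((((a6 · a4) · a3) · (a1 · a5)) · a2) = [[-18, -15], [-36, -30]]


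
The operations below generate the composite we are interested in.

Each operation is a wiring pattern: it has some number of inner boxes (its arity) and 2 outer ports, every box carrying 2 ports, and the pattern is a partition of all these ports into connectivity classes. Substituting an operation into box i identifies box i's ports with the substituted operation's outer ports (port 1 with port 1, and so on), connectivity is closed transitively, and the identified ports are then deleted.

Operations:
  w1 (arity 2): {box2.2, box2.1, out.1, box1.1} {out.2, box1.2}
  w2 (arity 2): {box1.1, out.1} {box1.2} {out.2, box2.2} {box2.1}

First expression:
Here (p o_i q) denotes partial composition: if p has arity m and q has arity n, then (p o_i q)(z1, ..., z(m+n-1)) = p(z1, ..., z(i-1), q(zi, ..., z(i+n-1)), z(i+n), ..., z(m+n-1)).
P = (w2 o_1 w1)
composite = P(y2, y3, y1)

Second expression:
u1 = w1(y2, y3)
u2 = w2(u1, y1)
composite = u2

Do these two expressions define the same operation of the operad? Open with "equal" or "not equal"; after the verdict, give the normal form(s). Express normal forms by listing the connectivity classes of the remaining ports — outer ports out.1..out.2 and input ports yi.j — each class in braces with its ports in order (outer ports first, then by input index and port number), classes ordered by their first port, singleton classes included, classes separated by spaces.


equal; both compose to {out.1, y2.1, y3.1, y3.2} {out.2, y1.2} {y1.1} {y2.2}


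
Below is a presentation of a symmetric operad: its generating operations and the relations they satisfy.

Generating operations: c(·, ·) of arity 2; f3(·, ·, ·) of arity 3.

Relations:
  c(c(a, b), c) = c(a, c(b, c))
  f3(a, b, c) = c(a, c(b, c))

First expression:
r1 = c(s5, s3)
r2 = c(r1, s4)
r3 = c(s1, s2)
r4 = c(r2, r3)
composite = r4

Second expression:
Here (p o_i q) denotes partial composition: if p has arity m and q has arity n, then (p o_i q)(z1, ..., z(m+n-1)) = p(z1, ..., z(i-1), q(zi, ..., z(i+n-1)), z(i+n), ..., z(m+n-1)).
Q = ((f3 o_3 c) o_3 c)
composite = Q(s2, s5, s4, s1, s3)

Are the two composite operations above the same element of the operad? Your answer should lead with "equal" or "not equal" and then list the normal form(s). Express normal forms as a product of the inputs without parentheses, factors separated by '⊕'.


In normal form, the first expression is s5 ⊕ s3 ⊕ s4 ⊕ s1 ⊕ s2
In normal form, the second expression is s2 ⊕ s5 ⊕ s4 ⊕ s1 ⊕ s3
The normal forms differ: not equal.

not equal: they reduce to s5 ⊕ s3 ⊕ s4 ⊕ s1 ⊕ s2 and s2 ⊕ s5 ⊕ s4 ⊕ s1 ⊕ s3


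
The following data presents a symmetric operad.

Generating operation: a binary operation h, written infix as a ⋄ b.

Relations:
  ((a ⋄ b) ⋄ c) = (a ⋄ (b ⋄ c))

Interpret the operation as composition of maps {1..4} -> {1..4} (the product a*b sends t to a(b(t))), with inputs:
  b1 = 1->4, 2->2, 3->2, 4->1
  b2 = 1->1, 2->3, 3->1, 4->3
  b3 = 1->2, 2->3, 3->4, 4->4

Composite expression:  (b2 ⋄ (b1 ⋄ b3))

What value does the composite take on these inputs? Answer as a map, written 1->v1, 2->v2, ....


1->3, 2->3, 3->1, 4->1

(b1 ⋄ b3) = 1->2, 2->2, 3->1, 4->1
(b2 ⋄ (b1 ⋄ b3)) = 1->3, 2->3, 3->1, 4->1


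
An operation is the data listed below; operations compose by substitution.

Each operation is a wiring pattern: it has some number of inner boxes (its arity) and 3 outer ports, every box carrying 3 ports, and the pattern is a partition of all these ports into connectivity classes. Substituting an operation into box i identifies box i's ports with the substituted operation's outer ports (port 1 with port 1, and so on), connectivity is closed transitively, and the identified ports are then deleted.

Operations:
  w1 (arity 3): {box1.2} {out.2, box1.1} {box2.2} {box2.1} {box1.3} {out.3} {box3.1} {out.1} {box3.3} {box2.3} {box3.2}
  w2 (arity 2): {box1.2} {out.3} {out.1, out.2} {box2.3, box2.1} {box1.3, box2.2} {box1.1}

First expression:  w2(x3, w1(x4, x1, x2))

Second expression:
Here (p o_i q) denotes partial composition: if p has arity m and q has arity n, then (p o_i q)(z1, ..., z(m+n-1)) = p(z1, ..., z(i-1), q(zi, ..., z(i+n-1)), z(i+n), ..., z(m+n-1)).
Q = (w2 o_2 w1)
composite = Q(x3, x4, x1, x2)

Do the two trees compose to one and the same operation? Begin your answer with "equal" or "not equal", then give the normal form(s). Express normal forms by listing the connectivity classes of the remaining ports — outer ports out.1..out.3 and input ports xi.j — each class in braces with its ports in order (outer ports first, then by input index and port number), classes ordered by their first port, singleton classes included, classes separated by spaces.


equal — both sides give {out.1, out.2} {out.3} {x1.1} {x1.2} {x1.3} {x2.1} {x2.2} {x2.3} {x3.1} {x3.2} {x3.3, x4.1} {x4.2} {x4.3}

The first composite normalizes to {out.1, out.2} {out.3} {x1.1} {x1.2} {x1.3} {x2.1} {x2.2} {x2.3} {x3.1} {x3.2} {x3.3, x4.1} {x4.2} {x4.3}
The second composite normalizes to {out.1, out.2} {out.3} {x1.1} {x1.2} {x1.3} {x2.1} {x2.2} {x2.3} {x3.1} {x3.2} {x3.3, x4.1} {x4.2} {x4.3}
The normal forms match — equal.


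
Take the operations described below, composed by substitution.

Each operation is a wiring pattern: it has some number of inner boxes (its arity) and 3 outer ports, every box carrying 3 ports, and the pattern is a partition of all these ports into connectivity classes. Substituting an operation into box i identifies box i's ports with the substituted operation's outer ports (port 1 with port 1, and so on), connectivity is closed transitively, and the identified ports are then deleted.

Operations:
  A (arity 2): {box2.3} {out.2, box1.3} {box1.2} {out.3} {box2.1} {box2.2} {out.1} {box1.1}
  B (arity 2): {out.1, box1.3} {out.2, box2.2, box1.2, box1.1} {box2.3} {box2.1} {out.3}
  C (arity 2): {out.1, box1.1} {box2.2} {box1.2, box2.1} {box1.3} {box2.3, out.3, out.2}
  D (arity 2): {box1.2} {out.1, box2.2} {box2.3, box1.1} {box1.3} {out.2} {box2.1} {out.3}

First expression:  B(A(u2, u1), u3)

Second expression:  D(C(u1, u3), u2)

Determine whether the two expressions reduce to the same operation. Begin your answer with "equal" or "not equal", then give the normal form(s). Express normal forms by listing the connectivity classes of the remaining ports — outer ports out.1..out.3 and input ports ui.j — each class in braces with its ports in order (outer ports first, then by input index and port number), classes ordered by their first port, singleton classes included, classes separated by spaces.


not equal; first: {out.1} {out.2, u2.3, u3.2} {out.3} {u1.1} {u1.2} {u1.3} {u2.1} {u2.2} {u3.1} {u3.3}; second: {out.1, u2.2} {out.2} {out.3} {u1.1, u2.3} {u1.2, u3.1} {u1.3} {u2.1} {u3.2} {u3.3}

Reducing the first expression gives {out.1} {out.2, u2.3, u3.2} {out.3} {u1.1} {u1.2} {u1.3} {u2.1} {u2.2} {u3.1} {u3.3}
Reducing the second expression gives {out.1, u2.2} {out.2} {out.3} {u1.1, u2.3} {u1.2, u3.1} {u1.3} {u2.1} {u3.2} {u3.3}
The forms do not match — not equal.


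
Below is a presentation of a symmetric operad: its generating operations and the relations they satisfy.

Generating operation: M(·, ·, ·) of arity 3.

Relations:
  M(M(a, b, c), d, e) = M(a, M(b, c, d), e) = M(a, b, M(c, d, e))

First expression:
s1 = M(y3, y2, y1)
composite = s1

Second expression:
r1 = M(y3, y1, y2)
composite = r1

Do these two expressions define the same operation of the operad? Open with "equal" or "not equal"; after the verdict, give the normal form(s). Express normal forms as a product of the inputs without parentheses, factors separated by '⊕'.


not equal; the first gives y3 ⊕ y2 ⊕ y1 and the second y3 ⊕ y1 ⊕ y2


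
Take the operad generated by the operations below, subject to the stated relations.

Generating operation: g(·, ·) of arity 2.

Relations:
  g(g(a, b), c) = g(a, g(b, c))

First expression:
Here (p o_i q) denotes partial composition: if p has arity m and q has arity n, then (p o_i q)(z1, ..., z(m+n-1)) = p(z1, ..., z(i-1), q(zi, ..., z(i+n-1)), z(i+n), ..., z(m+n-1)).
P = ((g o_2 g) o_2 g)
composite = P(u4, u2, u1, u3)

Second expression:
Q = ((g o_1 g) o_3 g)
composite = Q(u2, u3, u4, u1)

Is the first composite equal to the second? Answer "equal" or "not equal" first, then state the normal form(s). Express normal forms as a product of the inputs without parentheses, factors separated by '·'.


The first expression, normalized: u4 · u2 · u1 · u3
The second expression, normalized: u2 · u3 · u4 · u1
They disagree, so not equal.

not equal: they reduce to u4 · u2 · u1 · u3 and u2 · u3 · u4 · u1


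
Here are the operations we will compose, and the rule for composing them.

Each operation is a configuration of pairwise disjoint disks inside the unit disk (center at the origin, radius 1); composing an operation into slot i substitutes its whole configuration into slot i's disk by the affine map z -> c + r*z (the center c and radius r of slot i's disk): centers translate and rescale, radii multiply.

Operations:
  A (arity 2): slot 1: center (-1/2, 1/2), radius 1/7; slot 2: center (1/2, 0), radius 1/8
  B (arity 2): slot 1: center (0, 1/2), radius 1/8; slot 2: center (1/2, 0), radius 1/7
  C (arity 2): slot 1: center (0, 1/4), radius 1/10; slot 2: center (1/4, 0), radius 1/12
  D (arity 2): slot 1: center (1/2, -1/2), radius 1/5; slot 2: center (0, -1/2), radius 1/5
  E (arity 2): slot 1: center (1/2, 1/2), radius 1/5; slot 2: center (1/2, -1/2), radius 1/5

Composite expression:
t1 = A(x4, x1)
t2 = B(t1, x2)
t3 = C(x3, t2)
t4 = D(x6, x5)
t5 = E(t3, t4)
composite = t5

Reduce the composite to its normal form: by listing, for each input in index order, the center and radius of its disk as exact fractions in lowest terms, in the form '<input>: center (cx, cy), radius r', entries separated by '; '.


x1: center (529/960, 61/120), radius 1/3840; x2: center (67/120, 1/2), radius 1/420; x3: center (1/2, 11/20), radius 1/50; x4: center (527/960, 163/320), radius 1/3360; x5: center (1/2, -3/5), radius 1/25; x6: center (3/5, -3/5), radius 1/25

Nesting under E composes maps z -> c + r*z down each x-path.
input x3: composing its 2 substitution steps yields center (1/2, 11/20), radius 1/50
input x4: composing its 4 substitution steps yields center (527/960, 163/320), radius 1/3360
input x1: composing its 4 substitution steps yields center (529/960, 61/120), radius 1/3840
input x2: composing its 3 substitution steps yields center (67/120, 1/2), radius 1/420
input x6: composing its 2 substitution steps yields center (3/5, -3/5), radius 1/25
input x5: composing its 2 substitution steps yields center (1/2, -3/5), radius 1/25


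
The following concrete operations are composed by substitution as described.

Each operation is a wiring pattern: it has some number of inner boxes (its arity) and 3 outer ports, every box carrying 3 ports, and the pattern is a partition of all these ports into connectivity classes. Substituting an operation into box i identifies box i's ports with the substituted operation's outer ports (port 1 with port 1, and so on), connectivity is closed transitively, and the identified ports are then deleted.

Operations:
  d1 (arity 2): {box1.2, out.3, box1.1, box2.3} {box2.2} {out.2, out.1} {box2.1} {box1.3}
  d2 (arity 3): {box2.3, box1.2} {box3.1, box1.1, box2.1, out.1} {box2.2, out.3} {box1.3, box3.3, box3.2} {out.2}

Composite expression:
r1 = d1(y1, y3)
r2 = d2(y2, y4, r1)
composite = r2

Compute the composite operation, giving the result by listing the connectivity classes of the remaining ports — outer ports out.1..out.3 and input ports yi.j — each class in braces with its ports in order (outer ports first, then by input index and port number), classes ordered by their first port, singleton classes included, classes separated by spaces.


{out.1, y1.1, y1.2, y2.1, y2.3, y3.3, y4.1} {out.2} {out.3, y4.2} {y1.3} {y2.2, y4.3} {y3.1} {y3.2}


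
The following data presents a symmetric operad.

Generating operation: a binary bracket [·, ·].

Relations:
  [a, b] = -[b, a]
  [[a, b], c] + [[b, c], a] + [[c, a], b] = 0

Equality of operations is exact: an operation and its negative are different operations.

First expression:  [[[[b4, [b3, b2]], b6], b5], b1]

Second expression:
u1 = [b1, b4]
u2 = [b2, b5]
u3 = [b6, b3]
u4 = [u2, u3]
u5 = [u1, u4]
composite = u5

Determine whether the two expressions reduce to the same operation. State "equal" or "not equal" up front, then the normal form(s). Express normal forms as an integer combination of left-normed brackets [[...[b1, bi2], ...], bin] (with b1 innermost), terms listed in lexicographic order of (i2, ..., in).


not equal; the first gives -[[[[[b1, b2], b3], b4], b6], b5] + [[[[[b1, b3], b2], b4], b6], b5] + [[[[[b1, b4], b2], b3], b6], b5] - [[[[[b1, b4], b3], b2], b6], b5] + [[[[[b1, b5], b2], b3], b4], b6] - [[[[[b1, b5], b3], b2], b4], b6] - [[[[[b1, b5], b4], b2], b3], b6] + [[[[[b1, b5], b4], b3], b2], b6] - [[[[[b1, b5], b6], b2], b3], b4] + [[[[[b1, b5], b6], b3], b2], b4] + [[[[[b1, b5], b6], b4], b2], b3] - [[[[[b1, b5], b6], b4], b3], b2] + [[[[[b1, b6], b2], b3], b4], b5] - [[[[[b1, b6], b3], b2], b4], b5] - [[[[[b1, b6], b4], b2], b3], b5] + [[[[[b1, b6], b4], b3], b2], b5] and the second -[[[[[b1, b4], b2], b5], b3], b6] + [[[[[b1, b4], b2], b5], b6], b3] + [[[[[b1, b4], b3], b6], b2], b5] - [[[[[b1, b4], b3], b6], b5], b2] + [[[[[b1, b4], b5], b2], b3], b6] - [[[[[b1, b4], b5], b2], b6], b3] - [[[[[b1, b4], b6], b3], b2], b5] + [[[[[b1, b4], b6], b3], b5], b2]


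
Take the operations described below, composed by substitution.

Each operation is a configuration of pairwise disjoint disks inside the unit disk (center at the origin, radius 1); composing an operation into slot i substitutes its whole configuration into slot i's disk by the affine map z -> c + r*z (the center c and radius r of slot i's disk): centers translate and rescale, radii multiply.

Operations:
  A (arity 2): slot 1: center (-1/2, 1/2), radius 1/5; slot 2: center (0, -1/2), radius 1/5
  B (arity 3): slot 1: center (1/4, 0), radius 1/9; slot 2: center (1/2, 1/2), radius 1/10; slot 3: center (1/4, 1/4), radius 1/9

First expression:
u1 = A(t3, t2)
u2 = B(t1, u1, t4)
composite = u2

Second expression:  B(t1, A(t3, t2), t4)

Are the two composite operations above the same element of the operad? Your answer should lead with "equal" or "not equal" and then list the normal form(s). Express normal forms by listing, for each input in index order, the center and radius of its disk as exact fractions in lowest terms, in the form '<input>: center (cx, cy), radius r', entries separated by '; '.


The first expression reduces to t1: center (1/4, 0), radius 1/9; t2: center (1/2, 9/20), radius 1/50; t3: center (9/20, 11/20), radius 1/50; t4: center (1/4, 1/4), radius 1/9
The second expression reduces to t1: center (1/4, 0), radius 1/9; t2: center (1/2, 9/20), radius 1/50; t3: center (9/20, 11/20), radius 1/50; t4: center (1/4, 1/4), radius 1/9
The forms coincide; equal.

equal: each reduces to t1: center (1/4, 0), radius 1/9; t2: center (1/2, 9/20), radius 1/50; t3: center (9/20, 11/20), radius 1/50; t4: center (1/4, 1/4), radius 1/9


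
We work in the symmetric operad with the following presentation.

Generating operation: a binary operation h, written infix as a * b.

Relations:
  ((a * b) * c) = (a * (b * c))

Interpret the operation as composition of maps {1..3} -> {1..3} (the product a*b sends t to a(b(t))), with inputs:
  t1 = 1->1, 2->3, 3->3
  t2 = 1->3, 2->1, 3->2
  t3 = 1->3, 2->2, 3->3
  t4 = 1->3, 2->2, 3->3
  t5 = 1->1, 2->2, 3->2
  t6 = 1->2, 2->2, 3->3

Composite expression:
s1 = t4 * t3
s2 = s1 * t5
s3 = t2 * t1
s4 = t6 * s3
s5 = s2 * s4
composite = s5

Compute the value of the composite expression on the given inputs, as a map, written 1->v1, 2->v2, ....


(t4 * t3) = 1->3, 2->2, 3->3
((t4 * t3) * t5) = 1->3, 2->2, 3->2
(t2 * t1) = 1->3, 2->2, 3->2
(t6 * (t2 * t1)) = 1->3, 2->2, 3->2
(((t4 * t3) * t5) * (t6 * (t2 * t1))) = 1->2, 2->2, 3->2

1->2, 2->2, 3->2


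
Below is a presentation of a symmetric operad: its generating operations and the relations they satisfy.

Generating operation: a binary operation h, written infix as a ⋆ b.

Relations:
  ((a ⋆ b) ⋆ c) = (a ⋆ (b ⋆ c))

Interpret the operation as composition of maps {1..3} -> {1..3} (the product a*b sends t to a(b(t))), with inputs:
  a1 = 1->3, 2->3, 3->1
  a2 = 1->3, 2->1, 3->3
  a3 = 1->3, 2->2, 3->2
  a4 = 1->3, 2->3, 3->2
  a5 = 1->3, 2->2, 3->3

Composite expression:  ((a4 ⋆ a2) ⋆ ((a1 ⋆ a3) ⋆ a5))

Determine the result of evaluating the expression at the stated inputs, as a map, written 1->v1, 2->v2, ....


(a4 ⋆ a2) = 1->2, 2->3, 3->2
(a1 ⋆ a3) = 1->1, 2->3, 3->3
((a1 ⋆ a3) ⋆ a5) = 1->3, 2->3, 3->3
((a4 ⋆ a2) ⋆ ((a1 ⋆ a3) ⋆ a5)) = 1->2, 2->2, 3->2

1->2, 2->2, 3->2


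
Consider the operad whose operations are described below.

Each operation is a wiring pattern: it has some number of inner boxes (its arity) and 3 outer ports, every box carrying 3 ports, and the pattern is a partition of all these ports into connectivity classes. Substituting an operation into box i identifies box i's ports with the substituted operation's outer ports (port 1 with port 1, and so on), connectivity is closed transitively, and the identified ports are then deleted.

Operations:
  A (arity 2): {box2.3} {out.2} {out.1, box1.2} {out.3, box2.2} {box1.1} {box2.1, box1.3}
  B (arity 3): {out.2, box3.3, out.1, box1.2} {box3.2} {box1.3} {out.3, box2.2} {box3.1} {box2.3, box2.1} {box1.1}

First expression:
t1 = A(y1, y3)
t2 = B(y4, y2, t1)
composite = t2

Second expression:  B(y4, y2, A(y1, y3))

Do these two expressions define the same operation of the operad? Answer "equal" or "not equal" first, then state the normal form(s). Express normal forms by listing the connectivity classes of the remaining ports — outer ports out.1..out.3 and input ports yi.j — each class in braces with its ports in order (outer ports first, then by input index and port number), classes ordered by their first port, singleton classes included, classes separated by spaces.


equal: each reduces to {out.1, out.2, y3.2, y4.2} {out.3, y2.2} {y1.1} {y1.2} {y1.3, y3.1} {y2.1, y2.3} {y3.3} {y4.1} {y4.3}
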